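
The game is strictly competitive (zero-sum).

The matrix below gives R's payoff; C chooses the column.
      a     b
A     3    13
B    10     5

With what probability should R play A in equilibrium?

Row minima are 3 and 5, so R's maximin is 5; column maxima are 10 and 13, so C's minimax is 10. These differ, so the equilibrium is in mixed strategies.
Let R play A with probability p. C is indifferent when 3p + 10(1−p) = 13p + 5(1−p), giving p = 1/3.

1/3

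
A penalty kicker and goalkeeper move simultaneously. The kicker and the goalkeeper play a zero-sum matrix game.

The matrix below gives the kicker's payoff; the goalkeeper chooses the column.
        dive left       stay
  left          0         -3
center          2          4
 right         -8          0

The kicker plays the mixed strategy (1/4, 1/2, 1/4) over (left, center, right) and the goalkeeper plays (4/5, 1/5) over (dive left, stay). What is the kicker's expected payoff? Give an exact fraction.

-11/20

Against (4/5, 1/5), each row's expected payoff is left: -3/5; center: 12/5; right: -32/5.
Taking the (1/4, 1/2, 1/4)-weighted average: (1/4)·(-3/5) + (1/2)·(12/5) + (1/4)·(-32/5) = -11/20.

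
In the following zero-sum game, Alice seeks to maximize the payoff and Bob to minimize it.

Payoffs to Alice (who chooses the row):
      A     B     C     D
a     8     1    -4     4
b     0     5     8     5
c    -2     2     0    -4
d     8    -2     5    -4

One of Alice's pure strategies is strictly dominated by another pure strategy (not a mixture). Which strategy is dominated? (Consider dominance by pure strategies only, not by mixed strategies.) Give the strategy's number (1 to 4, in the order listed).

Compare c with b: 0 > -2, 5 > 2, 8 > 0, 5 > -4.
So b strictly dominates c for Alice; c is strictly dominated.

3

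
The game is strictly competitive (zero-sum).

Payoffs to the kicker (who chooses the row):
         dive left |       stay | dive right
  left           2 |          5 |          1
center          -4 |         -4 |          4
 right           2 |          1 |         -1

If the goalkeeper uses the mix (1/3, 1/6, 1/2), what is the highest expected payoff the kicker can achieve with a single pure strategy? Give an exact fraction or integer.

2

left: (2)·(1/3) + (5)·(1/6) + (1)·(1/2) = 2.
center: (-4)·(1/3) + (-4)·(1/6) + (4)·(1/2) = 0.
right: (2)·(1/3) + (1)·(1/6) + (-1)·(1/2) = 1/3.
The best pure response is left with expected payoff 2.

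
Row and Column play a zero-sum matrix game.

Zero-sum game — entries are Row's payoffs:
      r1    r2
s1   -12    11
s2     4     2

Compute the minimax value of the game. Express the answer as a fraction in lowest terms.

Row minima are -12 and 2, so Row's maximin is 2; column maxima are 4 and 11, so Column's minimax is 4. These differ, so the equilibrium is in mixed strategies.
Let Row play s1 with probability p. Column is indifferent when −12p + 4(1−p) = 11p + 2(1−p), giving p = 2/25.
Let Column play r1 with probability q. Row is indifferent when −12q + 11(1−q) = 4q + 2(1−q), giving q = 9/25.
The value is -12·(9/25) + (11)·(16/25) = 68/25.

68/25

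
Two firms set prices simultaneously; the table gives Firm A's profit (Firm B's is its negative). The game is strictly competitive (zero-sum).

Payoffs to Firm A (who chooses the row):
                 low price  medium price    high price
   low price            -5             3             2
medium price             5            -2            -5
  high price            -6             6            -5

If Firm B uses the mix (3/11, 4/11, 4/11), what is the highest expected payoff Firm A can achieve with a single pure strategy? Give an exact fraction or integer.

low price: (-5)·(3/11) + (3)·(4/11) + (2)·(4/11) = 5/11.
medium price: (5)·(3/11) + (-2)·(4/11) + (-5)·(4/11) = -13/11.
high price: (-6)·(3/11) + (6)·(4/11) + (-5)·(4/11) = -14/11.
The best pure response is low price with expected payoff 5/11.

5/11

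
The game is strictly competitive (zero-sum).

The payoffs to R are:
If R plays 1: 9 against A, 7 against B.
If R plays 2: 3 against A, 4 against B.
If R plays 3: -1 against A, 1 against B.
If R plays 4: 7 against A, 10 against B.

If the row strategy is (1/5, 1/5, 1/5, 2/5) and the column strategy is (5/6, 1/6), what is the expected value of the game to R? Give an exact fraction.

Against (5/6, 1/6), each row's expected payoff is 1: 26/3; 2: 19/6; 3: -2/3; 4: 15/2.
Taking the (1/5, 1/5, 1/5, 2/5)-weighted average: (1/5)·(26/3) + (1/5)·(19/6) + (1/5)·(-2/3) + (2/5)·(15/2) = 157/30.

157/30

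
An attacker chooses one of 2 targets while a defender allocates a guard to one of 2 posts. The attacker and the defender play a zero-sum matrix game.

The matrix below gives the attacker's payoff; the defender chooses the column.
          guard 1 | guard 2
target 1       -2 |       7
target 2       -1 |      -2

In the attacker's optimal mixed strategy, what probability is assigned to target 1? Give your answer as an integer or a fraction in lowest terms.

1/10

Row minima are -2 and -2, so the attacker's maximin is -2; column maxima are -1 and 7, so the defender's minimax is -1. These differ, so the equilibrium is in mixed strategies.
Let the attacker play target 1 with probability p. The defender is indifferent when −2p − (1−p) = 7p − 2(1−p), giving p = 1/10.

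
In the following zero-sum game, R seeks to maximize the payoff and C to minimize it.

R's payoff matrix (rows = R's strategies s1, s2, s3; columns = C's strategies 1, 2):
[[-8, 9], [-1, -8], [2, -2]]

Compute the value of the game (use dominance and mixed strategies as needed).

2/21

Row s2 is strictly dominated by row s3, so R never plays it.
The remaining 2×2 game on (s1, s3) × (1, 2) has no saddle point. Let R play s1 with probability p; indifference gives −8p + 2(1−p) = 9p − 2(1−p), so p = 4/21.
Similarly C's optimal q on 1 is 11/21, and the value is -8·(11/21) + (9)·(10/21) = 2/21.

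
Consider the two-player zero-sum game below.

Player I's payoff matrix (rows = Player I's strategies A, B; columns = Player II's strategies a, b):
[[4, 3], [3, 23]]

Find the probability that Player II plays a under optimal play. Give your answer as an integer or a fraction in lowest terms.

Row minima are 3 and 3, so Player I's maximin is 3; column maxima are 4 and 23, so Player II's minimax is 4. These differ, so the equilibrium is in mixed strategies.
Let Player II play a with probability q. Player I is indifferent when 4q + 3(1−q) = 3q + 23(1−q), giving q = 20/21.

20/21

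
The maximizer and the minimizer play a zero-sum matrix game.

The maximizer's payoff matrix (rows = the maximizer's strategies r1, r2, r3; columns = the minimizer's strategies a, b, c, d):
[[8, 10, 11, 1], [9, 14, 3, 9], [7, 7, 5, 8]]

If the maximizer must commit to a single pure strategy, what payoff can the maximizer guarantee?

5

The worst-case payoff for each row is r1: 1, r2: 3, r3: 5.
The best of these is 5.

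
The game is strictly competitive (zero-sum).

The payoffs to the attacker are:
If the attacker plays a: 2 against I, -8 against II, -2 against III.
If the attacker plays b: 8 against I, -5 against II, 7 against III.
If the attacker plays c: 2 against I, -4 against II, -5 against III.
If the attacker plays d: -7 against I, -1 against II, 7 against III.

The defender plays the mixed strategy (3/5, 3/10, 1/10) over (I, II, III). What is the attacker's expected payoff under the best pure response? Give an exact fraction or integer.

a: (2)·(3/5) + (-8)·(3/10) + (-2)·(1/10) = -7/5.
b: (8)·(3/5) + (-5)·(3/10) + (7)·(1/10) = 4.
c: (2)·(3/5) + (-4)·(3/10) + (-5)·(1/10) = -1/2.
d: (-7)·(3/5) + (-1)·(3/10) + (7)·(1/10) = -19/5.
The best pure response is b with expected payoff 4.

4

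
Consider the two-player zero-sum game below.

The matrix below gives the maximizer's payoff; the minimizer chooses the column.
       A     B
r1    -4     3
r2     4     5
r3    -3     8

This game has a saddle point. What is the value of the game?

4

Row minima: -4, 4, -3 → the maximizer's maximin is 4.
Column maxima: 4, 8 → the minimizer's minimax is 4.
They coincide at (r2, A), so the value is 4.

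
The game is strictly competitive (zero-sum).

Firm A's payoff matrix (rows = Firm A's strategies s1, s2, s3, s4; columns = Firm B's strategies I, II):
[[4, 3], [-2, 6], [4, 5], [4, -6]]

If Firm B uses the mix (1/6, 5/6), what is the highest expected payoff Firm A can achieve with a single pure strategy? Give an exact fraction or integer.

s1: (4)·(1/6) + (3)·(5/6) = 19/6.
s2: (-2)·(1/6) + (6)·(5/6) = 14/3.
s3: (4)·(1/6) + (5)·(5/6) = 29/6.
s4: (4)·(1/6) + (-6)·(5/6) = -13/3.
The best pure response is s3 with expected payoff 29/6.

29/6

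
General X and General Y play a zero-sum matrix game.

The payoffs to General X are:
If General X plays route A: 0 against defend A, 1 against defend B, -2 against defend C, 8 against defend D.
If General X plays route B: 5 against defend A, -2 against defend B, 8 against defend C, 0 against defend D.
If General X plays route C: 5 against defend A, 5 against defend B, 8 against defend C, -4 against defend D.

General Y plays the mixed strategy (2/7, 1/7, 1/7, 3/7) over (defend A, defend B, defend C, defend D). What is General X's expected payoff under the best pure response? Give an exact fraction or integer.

route A: (0)·(2/7) + (1)·(1/7) + (-2)·(1/7) + (8)·(3/7) = 23/7.
route B: (5)·(2/7) + (-2)·(1/7) + (8)·(1/7) + (0)·(3/7) = 16/7.
route C: (5)·(2/7) + (5)·(1/7) + (8)·(1/7) + (-4)·(3/7) = 11/7.
The best pure response is route A with expected payoff 23/7.

23/7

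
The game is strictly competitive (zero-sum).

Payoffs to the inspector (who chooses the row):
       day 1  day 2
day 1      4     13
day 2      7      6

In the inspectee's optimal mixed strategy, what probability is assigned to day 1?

7/10

Row minima are 4 and 6, so the inspector's maximin is 6; column maxima are 7 and 13, so the inspectee's minimax is 7. These differ, so the equilibrium is in mixed strategies.
Let the inspectee play day 1 with probability q. The inspector is indifferent when 4q + 13(1−q) = 7q + 6(1−q), giving q = 7/10.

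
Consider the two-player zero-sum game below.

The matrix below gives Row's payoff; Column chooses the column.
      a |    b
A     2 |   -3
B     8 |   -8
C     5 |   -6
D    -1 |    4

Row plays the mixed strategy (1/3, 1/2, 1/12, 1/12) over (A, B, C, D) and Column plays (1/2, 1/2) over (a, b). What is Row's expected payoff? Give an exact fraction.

Against (1/2, 1/2), each row's expected payoff is A: -1/2; B: 0; C: -1/2; D: 3/2.
Taking the (1/3, 1/2, 1/12, 1/12)-weighted average: (1/3)·(-1/2) + (1/2)·(0) + (1/12)·(-1/2) + (1/12)·(3/2) = -1/12.

-1/12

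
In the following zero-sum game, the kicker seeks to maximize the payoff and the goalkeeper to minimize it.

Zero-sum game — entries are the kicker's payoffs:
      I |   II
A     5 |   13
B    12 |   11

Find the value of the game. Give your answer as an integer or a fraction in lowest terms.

101/9

Row minima are 5 and 11, so the kicker's maximin is 11; column maxima are 12 and 13, so the goalkeeper's minimax is 12. These differ, so the equilibrium is in mixed strategies.
Let the kicker play A with probability p. The goalkeeper is indifferent when 5p + 12(1−p) = 13p + 11(1−p), giving p = 1/9.
Let the goalkeeper play I with probability q. The kicker is indifferent when 5q + 13(1−q) = 12q + 11(1−q), giving q = 2/9.
The value is 5·(2/9) + (13)·(7/9) = 101/9.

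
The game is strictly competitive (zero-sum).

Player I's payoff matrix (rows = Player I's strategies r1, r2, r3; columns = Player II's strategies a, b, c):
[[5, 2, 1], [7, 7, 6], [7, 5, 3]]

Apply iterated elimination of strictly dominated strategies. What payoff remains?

Row r1 is strictly dominated by row r2 (7>5, 7>2, 6>1); eliminate r1.
Column b is strictly dominated by c for Player II (6<7, 3<5); eliminate b.
Column a is strictly dominated by c for Player II (6<7, 3<7); eliminate a.
Row r3 is strictly dominated by row r2 (6>3); eliminate r3.
Only (r2, c) remains, with payoff 6.

6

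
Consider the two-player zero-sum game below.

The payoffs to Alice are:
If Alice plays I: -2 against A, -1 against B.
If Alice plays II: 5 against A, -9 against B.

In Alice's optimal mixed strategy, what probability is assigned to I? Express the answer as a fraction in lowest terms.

14/15

Row minima are -2 and -9, so Alice's maximin is -2; column maxima are 5 and -1, so Bob's minimax is -1. These differ, so the equilibrium is in mixed strategies.
Let Alice play I with probability p. Bob is indifferent when −2p + 5(1−p) = −p − 9(1−p), giving p = 14/15.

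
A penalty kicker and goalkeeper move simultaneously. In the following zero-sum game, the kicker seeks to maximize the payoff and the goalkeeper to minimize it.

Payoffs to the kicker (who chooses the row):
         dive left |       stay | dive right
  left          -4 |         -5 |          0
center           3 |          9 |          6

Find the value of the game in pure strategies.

3

Row minima: -5, 3 → the kicker's maximin is 3.
Column maxima: 3, 9, 6 → the goalkeeper's minimax is 3.
They coincide at (center, dive left), so the value is 3.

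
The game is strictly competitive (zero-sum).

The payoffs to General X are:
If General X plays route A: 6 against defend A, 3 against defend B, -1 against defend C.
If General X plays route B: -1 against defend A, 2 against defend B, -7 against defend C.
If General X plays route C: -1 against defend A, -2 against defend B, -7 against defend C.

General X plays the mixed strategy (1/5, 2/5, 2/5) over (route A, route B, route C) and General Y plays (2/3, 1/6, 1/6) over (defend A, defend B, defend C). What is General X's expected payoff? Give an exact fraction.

-3/5

Against (2/3, 1/6, 1/6), each row's expected payoff is route A: 13/3; route B: -3/2; route C: -13/6.
Taking the (1/5, 2/5, 2/5)-weighted average: (1/5)·(13/3) + (2/5)·(-3/2) + (2/5)·(-13/6) = -3/5.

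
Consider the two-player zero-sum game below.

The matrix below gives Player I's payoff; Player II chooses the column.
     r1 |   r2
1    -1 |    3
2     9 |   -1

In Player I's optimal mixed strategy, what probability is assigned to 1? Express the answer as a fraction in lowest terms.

5/7

Row minima are -1 and -1, so Player I's maximin is -1; column maxima are 9 and 3, so Player II's minimax is 3. These differ, so the equilibrium is in mixed strategies.
Let Player I play 1 with probability p. Player II is indifferent when −p + 9(1−p) = 3p − (1−p), giving p = 5/7.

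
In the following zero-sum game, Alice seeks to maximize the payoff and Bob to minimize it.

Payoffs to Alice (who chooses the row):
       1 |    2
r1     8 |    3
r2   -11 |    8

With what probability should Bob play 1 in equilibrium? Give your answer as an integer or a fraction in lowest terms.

Row minima are 3 and -11, so Alice's maximin is 3; column maxima are 8 and 8, so Bob's minimax is 8. These differ, so the equilibrium is in mixed strategies.
Let Bob play 1 with probability q. Alice is indifferent when 8q + 3(1−q) = −11q + 8(1−q), giving q = 5/24.

5/24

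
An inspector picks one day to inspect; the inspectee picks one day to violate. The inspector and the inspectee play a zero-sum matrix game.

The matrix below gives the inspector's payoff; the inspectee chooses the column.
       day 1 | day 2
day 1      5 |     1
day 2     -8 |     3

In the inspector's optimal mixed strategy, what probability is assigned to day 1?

11/15

Row minima are 1 and -8, so the inspector's maximin is 1; column maxima are 5 and 3, so the inspectee's minimax is 3. These differ, so the equilibrium is in mixed strategies.
Let the inspector play day 1 with probability p. The inspectee is indifferent when 5p − 8(1−p) = p + 3(1−p), giving p = 11/15.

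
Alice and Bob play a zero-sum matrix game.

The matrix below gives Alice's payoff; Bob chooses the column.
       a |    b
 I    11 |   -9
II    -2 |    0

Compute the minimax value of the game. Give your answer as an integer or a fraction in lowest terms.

-9/11

Row minima are -9 and -2, so Alice's maximin is -2; column maxima are 11 and 0, so Bob's minimax is 0. These differ, so the equilibrium is in mixed strategies.
Let Alice play I with probability p. Bob is indifferent when 11p − 2(1−p) = −9p, giving p = 1/11.
Let Bob play a with probability q. Alice is indifferent when 11q − 9(1−q) = −2q, giving q = 9/22.
The value is 11·(9/22) + (-9)·(13/22) = -9/11.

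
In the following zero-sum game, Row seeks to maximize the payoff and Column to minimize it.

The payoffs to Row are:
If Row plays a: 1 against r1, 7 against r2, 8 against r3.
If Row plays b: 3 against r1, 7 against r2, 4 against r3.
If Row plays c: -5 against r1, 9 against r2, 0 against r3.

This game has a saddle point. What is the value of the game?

3

Row minima: 1, 3, -5 → Row's maximin is 3.
Column maxima: 3, 9, 8 → Column's minimax is 3.
They coincide at (b, r1), so the value is 3.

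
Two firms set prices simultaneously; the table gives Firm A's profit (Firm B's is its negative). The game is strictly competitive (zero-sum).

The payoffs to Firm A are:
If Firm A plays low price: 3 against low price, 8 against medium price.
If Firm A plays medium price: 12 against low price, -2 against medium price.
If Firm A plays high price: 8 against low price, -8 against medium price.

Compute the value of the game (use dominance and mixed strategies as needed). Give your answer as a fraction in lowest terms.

102/19

Row high price is strictly dominated by row medium price, so Firm A never plays it.
The remaining 2×2 game on (low price, medium price) × (low price, medium price) has no saddle point. Let Firm A play low price with probability p; indifference gives 3p + 12(1−p) = 8p − 2(1−p), so p = 14/19.
Similarly Firm B's optimal q on low price is 10/19, and the value is 3·(10/19) + (8)·(9/19) = 102/19.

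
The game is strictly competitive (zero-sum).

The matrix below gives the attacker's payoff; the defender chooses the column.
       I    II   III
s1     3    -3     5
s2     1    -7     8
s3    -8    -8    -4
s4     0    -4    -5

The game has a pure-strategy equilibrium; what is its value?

-3

Row minima: -3, -7, -8, -5 → the attacker's maximin is -3.
Column maxima: 3, -3, 8 → the defender's minimax is -3.
They coincide at (s1, II), so the value is -3.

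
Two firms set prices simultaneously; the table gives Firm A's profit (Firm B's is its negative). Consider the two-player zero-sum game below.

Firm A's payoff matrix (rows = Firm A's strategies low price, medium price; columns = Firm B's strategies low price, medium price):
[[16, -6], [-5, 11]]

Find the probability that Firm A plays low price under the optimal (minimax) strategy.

8/19

Row minima are -6 and -5, so Firm A's maximin is -5; column maxima are 16 and 11, so Firm B's minimax is 11. These differ, so the equilibrium is in mixed strategies.
Let Firm A play low price with probability p. Firm B is indifferent when 16p − 5(1−p) = −6p + 11(1−p), giving p = 8/19.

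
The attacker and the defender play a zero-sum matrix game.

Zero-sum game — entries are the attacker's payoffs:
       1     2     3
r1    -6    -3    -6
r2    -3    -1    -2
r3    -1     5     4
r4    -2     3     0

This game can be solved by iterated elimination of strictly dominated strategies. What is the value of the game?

Row r4 is strictly dominated by row r3 (-1>-2, 5>3, 4>0); eliminate r4.
Column 2 is strictly dominated by 1 for the defender (-6<-3, -3<-1, -1<5); eliminate 2.
Row r2 is strictly dominated by row r3 (-1>-3, 4>-2); eliminate r2.
Row r1 is strictly dominated by row r3 (-1>-6, 4>-6); eliminate r1.
Column 3 is strictly dominated by 1 for the defender (-1<4); eliminate 3.
Only (r3, 1) remains, with payoff -1.

-1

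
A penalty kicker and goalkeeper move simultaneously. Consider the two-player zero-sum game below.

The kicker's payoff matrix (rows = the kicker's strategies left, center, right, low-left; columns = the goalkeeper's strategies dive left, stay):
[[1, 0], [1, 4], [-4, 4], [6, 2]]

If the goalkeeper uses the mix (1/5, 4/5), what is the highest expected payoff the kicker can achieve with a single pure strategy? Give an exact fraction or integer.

17/5

left: (1)·(1/5) + (0)·(4/5) = 1/5.
center: (1)·(1/5) + (4)·(4/5) = 17/5.
right: (-4)·(1/5) + (4)·(4/5) = 12/5.
low-left: (6)·(1/5) + (2)·(4/5) = 14/5.
The best pure response is center with expected payoff 17/5.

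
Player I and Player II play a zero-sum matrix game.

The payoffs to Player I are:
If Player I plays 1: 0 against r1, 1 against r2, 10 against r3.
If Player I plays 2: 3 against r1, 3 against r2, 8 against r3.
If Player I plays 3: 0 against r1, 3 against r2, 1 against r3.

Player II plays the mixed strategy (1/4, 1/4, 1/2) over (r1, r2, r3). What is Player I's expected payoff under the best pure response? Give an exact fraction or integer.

1: (0)·(1/4) + (1)·(1/4) + (10)·(1/2) = 21/4.
2: (3)·(1/4) + (3)·(1/4) + (8)·(1/2) = 11/2.
3: (0)·(1/4) + (3)·(1/4) + (1)·(1/2) = 5/4.
The best pure response is 2 with expected payoff 11/2.

11/2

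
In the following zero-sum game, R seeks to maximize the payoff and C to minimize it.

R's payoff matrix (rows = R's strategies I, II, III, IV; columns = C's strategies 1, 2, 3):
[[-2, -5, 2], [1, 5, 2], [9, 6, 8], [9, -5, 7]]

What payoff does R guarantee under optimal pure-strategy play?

6

Row minima: -5, 1, 6, -5 → R's maximin is 6.
Column maxima: 9, 6, 8 → C's minimax is 6.
They coincide at (III, 2), so the value is 6.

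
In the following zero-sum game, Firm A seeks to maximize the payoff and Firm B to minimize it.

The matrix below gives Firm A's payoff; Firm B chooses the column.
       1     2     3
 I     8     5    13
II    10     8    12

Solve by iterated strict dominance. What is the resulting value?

8

Column 3 is strictly dominated by 1 for Firm B (8<13, 10<12); eliminate 3.
Column 1 is strictly dominated by 2 for Firm B (5<8, 8<10); eliminate 1.
Row I is strictly dominated by row II (8>5); eliminate I.
Only (II, 2) remains, with payoff 8.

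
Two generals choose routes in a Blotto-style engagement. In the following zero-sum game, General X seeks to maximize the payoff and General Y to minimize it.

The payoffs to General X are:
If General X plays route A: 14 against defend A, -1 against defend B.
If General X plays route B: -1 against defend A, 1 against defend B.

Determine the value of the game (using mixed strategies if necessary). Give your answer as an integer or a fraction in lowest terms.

13/17

Row minima are -1 and -1, so General X's maximin is -1; column maxima are 14 and 1, so General Y's minimax is 1. These differ, so the equilibrium is in mixed strategies.
Let General X play route A with probability p. General Y is indifferent when 14p − (1−p) = −p + (1−p), giving p = 2/17.
Let General Y play defend A with probability q. General X is indifferent when 14q − (1−q) = −q + (1−q), giving q = 2/17.
The value is 14·(2/17) + (-1)·(15/17) = 13/17.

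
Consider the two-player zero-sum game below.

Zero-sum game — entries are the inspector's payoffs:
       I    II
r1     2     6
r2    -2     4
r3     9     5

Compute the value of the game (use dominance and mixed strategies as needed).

11/2

Row r2 is strictly dominated by row r1, so the inspector never plays it.
The remaining 2×2 game on (r1, r3) × (I, II) has no saddle point. Let the inspector play r1 with probability p; indifference gives 2p + 9(1−p) = 6p + 5(1−p), so p = 1/2.
Similarly the inspectee's optimal q on I is 1/8, and the value is 2·(1/8) + (6)·(7/8) = 11/2.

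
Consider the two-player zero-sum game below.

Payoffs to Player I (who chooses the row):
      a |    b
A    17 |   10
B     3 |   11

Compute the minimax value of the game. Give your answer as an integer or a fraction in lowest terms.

157/15

Row minima are 10 and 3, so Player I's maximin is 10; column maxima are 17 and 11, so Player II's minimax is 11. These differ, so the equilibrium is in mixed strategies.
Let Player I play A with probability p. Player II is indifferent when 17p + 3(1−p) = 10p + 11(1−p), giving p = 8/15.
Let Player II play a with probability q. Player I is indifferent when 17q + 10(1−q) = 3q + 11(1−q), giving q = 1/15.
The value is 17·(1/15) + (10)·(14/15) = 157/15.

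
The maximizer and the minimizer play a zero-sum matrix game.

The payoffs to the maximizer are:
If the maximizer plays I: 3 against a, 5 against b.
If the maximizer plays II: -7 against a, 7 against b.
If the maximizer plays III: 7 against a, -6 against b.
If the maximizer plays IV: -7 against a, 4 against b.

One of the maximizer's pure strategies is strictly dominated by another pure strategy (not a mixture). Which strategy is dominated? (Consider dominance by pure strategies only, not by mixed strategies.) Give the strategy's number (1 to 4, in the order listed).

Compare IV with I: 3 > -7, 5 > 4.
So I strictly dominates IV for the maximizer; IV is strictly dominated.

4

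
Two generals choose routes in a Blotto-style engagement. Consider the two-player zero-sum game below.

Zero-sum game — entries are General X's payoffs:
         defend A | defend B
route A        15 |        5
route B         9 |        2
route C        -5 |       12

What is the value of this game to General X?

205/27

Row route B is strictly dominated by row route A, so General X never plays it.
The remaining 2×2 game on (route A, route C) × (defend A, defend B) has no saddle point. Let General X play route A with probability p; indifference gives 15p − 5(1−p) = 5p + 12(1−p), so p = 17/27.
Similarly General Y's optimal q on defend A is 7/27, and the value is 15·(7/27) + (5)·(20/27) = 205/27.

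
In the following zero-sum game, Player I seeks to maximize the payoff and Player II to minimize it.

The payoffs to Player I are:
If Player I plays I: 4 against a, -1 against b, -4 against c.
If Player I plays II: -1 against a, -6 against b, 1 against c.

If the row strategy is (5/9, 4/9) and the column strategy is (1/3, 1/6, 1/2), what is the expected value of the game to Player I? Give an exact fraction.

Against (1/3, 1/6, 1/2), each row's expected payoff is I: -5/6; II: -5/6.
Taking the (5/9, 4/9)-weighted average: (5/9)·(-5/6) + (4/9)·(-5/6) = -5/6.

-5/6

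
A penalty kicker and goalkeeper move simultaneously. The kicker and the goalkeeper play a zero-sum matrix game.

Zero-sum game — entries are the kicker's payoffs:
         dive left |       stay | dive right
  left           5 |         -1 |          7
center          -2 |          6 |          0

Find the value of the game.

Column dive right is strictly dominated by dive left for the goalkeeper (it gives the kicker more in every row).
The remaining 2×2 game on (left, center) × (dive left, stay) has no saddle point. Let the kicker play left with probability p; indifference gives 5p − 2(1−p) = −p + 6(1−p), so p = 4/7.
Similarly the goalkeeper's optimal q on dive left is 1/2, and the value is 5·(1/2) + (-1)·(1/2) = 2.

2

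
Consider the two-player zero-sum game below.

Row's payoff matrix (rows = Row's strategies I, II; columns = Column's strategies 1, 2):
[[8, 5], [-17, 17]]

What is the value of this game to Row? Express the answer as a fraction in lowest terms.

221/37

Row minima are 5 and -17, so Row's maximin is 5; column maxima are 8 and 17, so Column's minimax is 8. These differ, so the equilibrium is in mixed strategies.
Let Row play I with probability p. Column is indifferent when 8p − 17(1−p) = 5p + 17(1−p), giving p = 34/37.
Let Column play 1 with probability q. Row is indifferent when 8q + 5(1−q) = −17q + 17(1−q), giving q = 12/37.
The value is 8·(12/37) + (5)·(25/37) = 221/37.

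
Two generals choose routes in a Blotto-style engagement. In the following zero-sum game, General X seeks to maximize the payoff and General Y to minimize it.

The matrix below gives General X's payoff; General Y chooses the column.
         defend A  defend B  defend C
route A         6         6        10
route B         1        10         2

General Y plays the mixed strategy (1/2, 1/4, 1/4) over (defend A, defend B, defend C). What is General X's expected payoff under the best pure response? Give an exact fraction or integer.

route A: (6)·(1/2) + (6)·(1/4) + (10)·(1/4) = 7.
route B: (1)·(1/2) + (10)·(1/4) + (2)·(1/4) = 7/2.
The best pure response is route A with expected payoff 7.

7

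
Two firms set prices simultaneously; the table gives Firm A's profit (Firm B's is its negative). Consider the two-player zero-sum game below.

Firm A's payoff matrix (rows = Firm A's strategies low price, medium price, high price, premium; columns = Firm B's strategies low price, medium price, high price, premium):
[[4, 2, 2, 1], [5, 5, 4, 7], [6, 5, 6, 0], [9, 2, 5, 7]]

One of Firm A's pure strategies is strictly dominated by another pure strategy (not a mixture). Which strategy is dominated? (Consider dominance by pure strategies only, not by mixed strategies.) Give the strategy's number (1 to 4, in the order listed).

Compare low price with medium price: 5 > 4, 5 > 2, 4 > 2, 7 > 1.
So medium price strictly dominates low price for Firm A; low price is strictly dominated.

1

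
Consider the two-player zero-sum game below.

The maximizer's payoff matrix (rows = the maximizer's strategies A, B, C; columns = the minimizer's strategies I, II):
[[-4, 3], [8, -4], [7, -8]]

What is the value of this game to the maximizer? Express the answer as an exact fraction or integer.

Row C is strictly dominated by row B, so the maximizer never plays it.
The remaining 2×2 game on (A, B) × (I, II) has no saddle point. Let the maximizer play A with probability p; indifference gives −4p + 8(1−p) = 3p − 4(1−p), so p = 12/19.
Similarly the minimizer's optimal q on I is 7/19, and the value is -4·(7/19) + (3)·(12/19) = 8/19.

8/19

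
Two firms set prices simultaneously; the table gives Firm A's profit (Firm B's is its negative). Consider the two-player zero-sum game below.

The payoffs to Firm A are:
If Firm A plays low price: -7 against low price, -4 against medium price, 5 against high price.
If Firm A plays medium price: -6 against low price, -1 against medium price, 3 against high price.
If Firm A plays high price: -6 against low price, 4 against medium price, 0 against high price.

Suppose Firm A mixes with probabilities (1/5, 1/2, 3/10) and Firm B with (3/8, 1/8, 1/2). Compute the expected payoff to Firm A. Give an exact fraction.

-87/80

Against (3/8, 1/8, 1/2), each row's expected payoff is low price: -5/8; medium price: -7/8; high price: -7/4.
Taking the (1/5, 1/2, 3/10)-weighted average: (1/5)·(-5/8) + (1/2)·(-7/8) + (3/10)·(-7/4) = -87/80.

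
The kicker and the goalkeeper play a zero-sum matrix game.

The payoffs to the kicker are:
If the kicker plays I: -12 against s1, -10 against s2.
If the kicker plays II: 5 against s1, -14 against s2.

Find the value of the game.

-218/21

Row minima are -12 and -14, so the kicker's maximin is -12; column maxima are 5 and -10, so the goalkeeper's minimax is -10. These differ, so the equilibrium is in mixed strategies.
Let the kicker play I with probability p. The goalkeeper is indifferent when −12p + 5(1−p) = −10p − 14(1−p), giving p = 19/21.
Let the goalkeeper play s1 with probability q. The kicker is indifferent when −12q − 10(1−q) = 5q − 14(1−q), giving q = 4/21.
The value is -12·(4/21) + (-10)·(17/21) = -218/21.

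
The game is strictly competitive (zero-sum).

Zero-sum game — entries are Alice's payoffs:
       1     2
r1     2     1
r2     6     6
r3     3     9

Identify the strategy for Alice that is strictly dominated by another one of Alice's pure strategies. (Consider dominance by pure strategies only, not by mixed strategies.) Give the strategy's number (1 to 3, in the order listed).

1

Compare r1 with r2: 6 > 2, 6 > 1.
So r2 strictly dominates r1 for Alice; r1 is strictly dominated.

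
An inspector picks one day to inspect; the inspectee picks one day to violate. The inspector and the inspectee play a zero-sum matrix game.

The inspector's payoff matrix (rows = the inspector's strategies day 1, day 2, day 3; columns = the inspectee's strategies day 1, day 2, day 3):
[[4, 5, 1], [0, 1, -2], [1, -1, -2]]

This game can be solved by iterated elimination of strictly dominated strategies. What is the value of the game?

Row day 2 is strictly dominated by row day 1 (4>0, 5>1, 1>-2); eliminate day 2.
Row day 3 is strictly dominated by row day 1 (4>1, 5>-1, 1>-2); eliminate day 3.
Column day 1 is strictly dominated by day 3 for the inspectee (1<4); eliminate day 1.
Column day 2 is strictly dominated by day 3 for the inspectee (1<5); eliminate day 2.
Only (day 1, day 3) remains, with payoff 1.

1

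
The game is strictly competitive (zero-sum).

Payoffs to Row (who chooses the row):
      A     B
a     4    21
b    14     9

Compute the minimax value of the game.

129/11

Row minima are 4 and 9, so Row's maximin is 9; column maxima are 14 and 21, so Column's minimax is 14. These differ, so the equilibrium is in mixed strategies.
Let Row play a with probability p. Column is indifferent when 4p + 14(1−p) = 21p + 9(1−p), giving p = 5/22.
Let Column play A with probability q. Row is indifferent when 4q + 21(1−q) = 14q + 9(1−q), giving q = 6/11.
The value is 4·(6/11) + (21)·(5/11) = 129/11.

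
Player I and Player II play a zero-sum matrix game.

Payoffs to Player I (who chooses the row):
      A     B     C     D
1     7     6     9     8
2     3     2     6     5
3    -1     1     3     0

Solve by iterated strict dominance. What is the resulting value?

Row 3 is strictly dominated by row 1 (7>-1, 6>1, 9>3, 8>0); eliminate 3.
Column A is strictly dominated by B for Player II (6<7, 2<3); eliminate A.
Row 2 is strictly dominated by row 1 (6>2, 9>6, 8>5); eliminate 2.
Column D is strictly dominated by B for Player II (6<8); eliminate D.
Column C is strictly dominated by B for Player II (6<9); eliminate C.
Only (1, B) remains, with payoff 6.

6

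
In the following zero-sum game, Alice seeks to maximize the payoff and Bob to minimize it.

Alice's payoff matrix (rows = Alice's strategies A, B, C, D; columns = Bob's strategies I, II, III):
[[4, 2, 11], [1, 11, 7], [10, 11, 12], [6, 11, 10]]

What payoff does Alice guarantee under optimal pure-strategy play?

10

Row minima: 2, 1, 10, 6 → Alice's maximin is 10.
Column maxima: 10, 11, 12 → Bob's minimax is 10.
They coincide at (C, I), so the value is 10.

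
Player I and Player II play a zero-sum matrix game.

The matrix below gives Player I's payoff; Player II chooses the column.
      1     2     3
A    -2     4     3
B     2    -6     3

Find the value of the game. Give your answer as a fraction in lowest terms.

-2/7

Column 3 is strictly dominated by 1 for Player II (it gives Player I more in every row).
The remaining 2×2 game on (A, B) × (1, 2) has no saddle point. Let Player I play A with probability p; indifference gives −2p + 2(1−p) = 4p − 6(1−p), so p = 4/7.
Similarly Player II's optimal q on 1 is 5/7, and the value is -2·(5/7) + (4)·(2/7) = -2/7.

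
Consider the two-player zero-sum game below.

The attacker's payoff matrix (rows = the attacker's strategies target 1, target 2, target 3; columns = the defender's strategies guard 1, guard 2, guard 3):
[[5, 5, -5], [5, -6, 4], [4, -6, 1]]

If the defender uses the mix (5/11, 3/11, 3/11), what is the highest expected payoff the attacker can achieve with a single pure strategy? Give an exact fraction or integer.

25/11

target 1: (5)·(5/11) + (5)·(3/11) + (-5)·(3/11) = 25/11.
target 2: (5)·(5/11) + (-6)·(3/11) + (4)·(3/11) = 19/11.
target 3: (4)·(5/11) + (-6)·(3/11) + (1)·(3/11) = 5/11.
The best pure response is target 1 with expected payoff 25/11.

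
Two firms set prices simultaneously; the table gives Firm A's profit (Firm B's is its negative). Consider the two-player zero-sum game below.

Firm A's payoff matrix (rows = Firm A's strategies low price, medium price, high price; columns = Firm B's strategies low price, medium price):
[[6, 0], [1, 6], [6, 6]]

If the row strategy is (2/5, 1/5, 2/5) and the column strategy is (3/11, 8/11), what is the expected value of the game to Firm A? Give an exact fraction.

219/55

Against (3/11, 8/11), each row's expected payoff is low price: 18/11; medium price: 51/11; high price: 6.
Taking the (2/5, 1/5, 2/5)-weighted average: (2/5)·(18/11) + (1/5)·(51/11) + (2/5)·(6) = 219/55.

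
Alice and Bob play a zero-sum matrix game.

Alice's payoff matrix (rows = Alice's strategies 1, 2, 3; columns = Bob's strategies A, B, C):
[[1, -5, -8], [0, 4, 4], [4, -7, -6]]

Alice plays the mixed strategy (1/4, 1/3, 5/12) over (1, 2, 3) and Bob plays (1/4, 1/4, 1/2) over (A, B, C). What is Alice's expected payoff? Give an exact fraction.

Against (1/4, 1/4, 1/2), each row's expected payoff is 1: -5; 2: 3; 3: -15/4.
Taking the (1/4, 1/3, 5/12)-weighted average: (1/4)·(-5) + (1/3)·(3) + (5/12)·(-15/4) = -29/16.

-29/16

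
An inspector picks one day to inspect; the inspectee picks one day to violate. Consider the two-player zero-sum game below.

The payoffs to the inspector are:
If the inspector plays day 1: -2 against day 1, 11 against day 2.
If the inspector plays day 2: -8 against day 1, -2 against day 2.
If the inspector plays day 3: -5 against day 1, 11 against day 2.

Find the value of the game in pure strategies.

Row minima: -2, -8, -5 → the inspector's maximin is -2.
Column maxima: -2, 11 → the inspectee's minimax is -2.
They coincide at (day 1, day 1), so the value is -2.

-2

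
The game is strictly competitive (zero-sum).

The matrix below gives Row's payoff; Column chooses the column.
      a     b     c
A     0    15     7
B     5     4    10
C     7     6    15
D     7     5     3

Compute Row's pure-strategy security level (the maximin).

6

The worst-case payoff for each row is A: 0, B: 4, C: 6, D: 3.
The best of these is 6.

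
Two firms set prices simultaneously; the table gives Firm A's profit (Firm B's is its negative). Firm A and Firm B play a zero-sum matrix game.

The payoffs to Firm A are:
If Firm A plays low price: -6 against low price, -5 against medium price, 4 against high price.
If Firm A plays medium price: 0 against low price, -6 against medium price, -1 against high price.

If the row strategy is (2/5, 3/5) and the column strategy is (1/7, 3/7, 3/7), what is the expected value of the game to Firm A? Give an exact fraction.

-81/35

Against (1/7, 3/7, 3/7), each row's expected payoff is low price: -9/7; medium price: -3.
Taking the (2/5, 3/5)-weighted average: (2/5)·(-9/7) + (3/5)·(-3) = -81/35.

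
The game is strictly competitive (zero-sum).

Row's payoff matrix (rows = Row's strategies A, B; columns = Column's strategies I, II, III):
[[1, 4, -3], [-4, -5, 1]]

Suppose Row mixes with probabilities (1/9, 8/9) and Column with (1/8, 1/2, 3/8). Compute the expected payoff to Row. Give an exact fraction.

Against (1/8, 1/2, 3/8), each row's expected payoff is A: 1; B: -21/8.
Taking the (1/9, 8/9)-weighted average: (1/9)·(1) + (8/9)·(-21/8) = -20/9.

-20/9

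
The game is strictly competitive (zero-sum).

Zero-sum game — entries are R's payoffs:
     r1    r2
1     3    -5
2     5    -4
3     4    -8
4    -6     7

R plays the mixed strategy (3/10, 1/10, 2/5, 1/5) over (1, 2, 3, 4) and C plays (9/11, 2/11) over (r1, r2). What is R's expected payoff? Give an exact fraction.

4/5

Against (9/11, 2/11), each row's expected payoff is 1: 17/11; 2: 37/11; 3: 20/11; 4: -40/11.
Taking the (3/10, 1/10, 2/5, 1/5)-weighted average: (3/10)·(17/11) + (1/10)·(37/11) + (2/5)·(20/11) + (1/5)·(-40/11) = 4/5.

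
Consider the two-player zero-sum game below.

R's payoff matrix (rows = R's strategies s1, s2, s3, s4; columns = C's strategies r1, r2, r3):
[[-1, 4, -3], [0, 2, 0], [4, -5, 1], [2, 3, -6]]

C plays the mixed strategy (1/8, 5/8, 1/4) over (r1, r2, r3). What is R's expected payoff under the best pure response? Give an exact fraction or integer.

s1: (-1)·(1/8) + (4)·(5/8) + (-3)·(1/4) = 13/8.
s2: (0)·(1/8) + (2)·(5/8) + (0)·(1/4) = 5/4.
s3: (4)·(1/8) + (-5)·(5/8) + (1)·(1/4) = -19/8.
s4: (2)·(1/8) + (3)·(5/8) + (-6)·(1/4) = 5/8.
The best pure response is s1 with expected payoff 13/8.

13/8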